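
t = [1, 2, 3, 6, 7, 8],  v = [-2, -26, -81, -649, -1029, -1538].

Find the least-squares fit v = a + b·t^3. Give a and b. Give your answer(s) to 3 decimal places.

a = -0.239, b = -3.002

From the data, Σ1 = 6, Σt^3 = 1107, Σt^3·t^3 = 427243.
Moment sums: Σv = -3325, Σt^3·v = -1282984.
Normal equations: [[6, 1107]; [1107, 427243]]·[a, b]ᵀ = [-3325, -1282984]ᵀ.
det = 6·427243 − 1107² = 1338009.
a = ((-3325)·427243 − 1107·(-1282984))/1338009 = -319687/1338009; b = (6·(-1282984) − 1107·(-3325))/1338009 = -1339043/446003.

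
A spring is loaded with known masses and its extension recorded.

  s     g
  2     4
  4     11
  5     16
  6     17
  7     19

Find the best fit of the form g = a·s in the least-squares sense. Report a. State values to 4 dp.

a = 2.8231

The normal system MᵀM·[a]ᵀ = Mᵀg is [[130]]·[a]ᵀ = [367]ᵀ.
a = 367/130 = 2.82308.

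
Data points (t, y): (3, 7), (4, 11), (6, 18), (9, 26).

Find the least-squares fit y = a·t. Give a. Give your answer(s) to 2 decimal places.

a = 2.87

The normal system MᵀM·[a]ᵀ = Mᵀy is [[142]]·[a]ᵀ = [407]ᵀ.
Hence a = 407 / 142 ≈ 2.8662.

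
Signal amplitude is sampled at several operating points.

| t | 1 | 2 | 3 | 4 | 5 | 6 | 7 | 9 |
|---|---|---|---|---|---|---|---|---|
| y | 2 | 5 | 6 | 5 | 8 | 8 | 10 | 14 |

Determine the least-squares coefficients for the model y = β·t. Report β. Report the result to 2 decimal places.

Entries of MᵀM: Σt·t = 221.
Right-hand side: Σt·y = 334.
So MᵀM·[β]ᵀ = Mᵀy: [[221]]·[β]ᵀ = [334]ᵀ.
β = 334/221 = 1.51131.

β = 1.51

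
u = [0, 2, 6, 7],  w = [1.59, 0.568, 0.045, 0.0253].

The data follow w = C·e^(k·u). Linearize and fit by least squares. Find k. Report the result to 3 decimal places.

k = -0.601

Linearized form: ln w = k·u + ln C. From the 4 transformed points,
Sums: Σu = 15.0000, Σ(u)² = 89.0000, Σln w = -6.8799, Σu·ln w = -45.4765.
Normal system: [[89.0000, 15.0000]; [15.0000, 4]]·[k, ln C]ᵀ = [-45.4765, -6.8799]ᵀ.
Solving (det = 131.0000): k = -0.60082, ln C = 0.53307.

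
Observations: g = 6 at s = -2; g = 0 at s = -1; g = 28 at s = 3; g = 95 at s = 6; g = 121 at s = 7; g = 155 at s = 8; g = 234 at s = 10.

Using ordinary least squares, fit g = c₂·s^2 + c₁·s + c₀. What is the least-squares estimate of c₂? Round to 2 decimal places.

c₂ = 2.04

XᵀX·[c₂, c₁, c₀]ᵀ = Xᵀg reads: 17891·c₂ + 2089·c₁ + 263·c₀ = 42945;  2089·c₂ + 263·c₁ + 31·c₀ = 5069;  263·c₂ + 31·c₁ + 7·c₀ = 639.
Row-reducing yields c₂ = 108859/53421, c₁ = 755699/267105, c₀ = 195421/89035.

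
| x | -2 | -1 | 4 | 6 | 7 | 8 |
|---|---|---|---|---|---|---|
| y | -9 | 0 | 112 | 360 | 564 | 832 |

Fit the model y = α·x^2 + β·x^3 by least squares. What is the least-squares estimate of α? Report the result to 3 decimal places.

α = 0.980

AᵀA·[α, β]ᵀ = Aᵀy reads: 8066·α + 58342·β = 95600;  58342·α + 430610·β = 704436.
(Σx^2·x^2 = 8066, Σx^2·x^3 = 58342, Σx^3·x^3 = 430610, Σx^2·y = 95600, Σx^3·y = 704436.)
Eliminating β: 430610·(row 1) − 58342·(row 2) gives 69511296·α = 430610·95600 − 58342·704436 = 68110888, so α = 8513861/8688912.
Then β = (704436 − 58342·(8513861/8688912))/430610 = 13060697/8688912.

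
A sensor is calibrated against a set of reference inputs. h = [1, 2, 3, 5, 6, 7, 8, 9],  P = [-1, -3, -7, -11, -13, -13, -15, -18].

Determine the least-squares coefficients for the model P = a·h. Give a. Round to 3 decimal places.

a = -1.985

MᵀM·[a]ᵀ = MᵀP reads: 269·a = -534.
(Σh·h = 269, Σh·P = -534.)
Hence a = -534 / 269 ≈ -1.98513.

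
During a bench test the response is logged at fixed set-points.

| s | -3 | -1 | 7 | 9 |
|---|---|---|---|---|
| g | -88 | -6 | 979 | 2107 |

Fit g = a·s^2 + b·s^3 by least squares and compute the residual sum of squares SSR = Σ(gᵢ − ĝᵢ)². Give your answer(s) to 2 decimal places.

SSR = 9.49

The normal system AᵀA·[a, b]ᵀ = Aᵀg is [[9044, 75612]; [75612, 649820]]·[a, b]ᵀ = [217840, 1874182]ᵀ.
Determinant 9044·649820 − 75612² = 159797536.
a = (217840·649820 − 75612·1874182)/159797536 = -19232573/19974692; b = (9044·1874182 − 75612·217840)/159797536 = 59847991/19974692.
Residuals: 15608009/9987346, -10191897/4993673, -7560342/4993673, 7664509/9987346; SSR = 94768799/9987346.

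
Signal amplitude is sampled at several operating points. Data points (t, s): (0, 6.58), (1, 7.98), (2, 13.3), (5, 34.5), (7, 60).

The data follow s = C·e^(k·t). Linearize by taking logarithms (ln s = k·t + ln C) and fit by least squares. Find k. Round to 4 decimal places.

k = 0.3255

With ln sᵢ as the transformed response and tᵢ as the regressor:
XᵀX = [[79.0000, 15.0000]; [15.0000, 5]], rhs = [53.6177, 14.1840]ᵀ  (here Σt = 15.0000, Σ(t)² = 79.0000, Σln s = 14.1840, Σt·ln s = 53.6177).
Δ = 79.0000·5 − (15.0000)² = 170.0000; k = (53.6177·5 − 15.0000·14.1840)/170.0000 = 0.32546, ln C = (79.0000·14.1840 − 15.0000·53.6177)/170.0000 = 1.86044.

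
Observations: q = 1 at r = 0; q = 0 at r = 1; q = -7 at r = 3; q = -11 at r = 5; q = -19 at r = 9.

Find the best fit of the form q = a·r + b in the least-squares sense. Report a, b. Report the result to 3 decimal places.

Compute the Gram sums: Σr·r = 116, Σr = 18, Σ1 = 5.
And Σr·q = -247, Σq = -36.
AᵀA·[a, b]ᵀ = Aᵀq becomes [[116, 18]; [18, 5]]·[a, b]ᵀ = [-247, -36]ᵀ.
det = 116·5 − 18² = 256.
a = ((-247)·5 − 18·(-36))/256 = -587/256; b = (116·(-36) − 18·(-247))/256 = 135/128.

a = -2.293, b = 1.055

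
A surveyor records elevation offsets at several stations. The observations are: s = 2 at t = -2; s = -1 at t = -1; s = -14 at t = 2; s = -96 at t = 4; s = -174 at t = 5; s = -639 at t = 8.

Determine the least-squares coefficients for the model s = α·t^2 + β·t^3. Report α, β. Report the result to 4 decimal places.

α = -1.8781, β = -1.0137

Forming XᵀX = [[5010, 36916]; [36916, 281994]] and Xᵀs = [-46831, -355189]ᵀ gives XᵀX·[α, β]ᵀ = Xᵀs.
Determinant 5010·281994 − 36916² = 49998884.
α = ((-46831)·281994 − 36916·(-355189))/49998884 = -46951945/24999442; β = (5010·(-355189) − 36916·(-46831))/49998884 = -25341847/24999442.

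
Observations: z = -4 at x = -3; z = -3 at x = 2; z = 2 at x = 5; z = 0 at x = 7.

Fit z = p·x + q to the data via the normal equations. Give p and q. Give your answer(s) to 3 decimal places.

Entries of MᵀM: Σx·x = 87, Σx = 11, Σ1 = 4.
And Σx·z = 16, Σz = -5.
So MᵀM·[p, q]ᵀ = Mᵀz: [[87, 11]; [11, 4]]·[p, q]ᵀ = [16, -5]ᵀ.
Δ = 87·4 − 11² = 227.
p = (16·4 − 11·(-5))/227 = 119/227; q = (87·(-5) − 11·16)/227 = -611/227.

p = 0.524, q = -2.692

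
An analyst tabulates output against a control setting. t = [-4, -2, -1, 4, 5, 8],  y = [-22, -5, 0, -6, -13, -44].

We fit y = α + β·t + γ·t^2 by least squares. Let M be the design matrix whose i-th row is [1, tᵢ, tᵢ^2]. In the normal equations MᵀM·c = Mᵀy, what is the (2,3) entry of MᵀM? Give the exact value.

Row 2 ↔ basis t, column 3 ↔ basis t^2, so (MᵀM)_{2,3} = Σᵢ (t)·(t^2) = (-4)·(16) + (-2)·(4) + (-1)·(1) + (4)·(16) + (5)·(25) + (8)·(64) = 628.

628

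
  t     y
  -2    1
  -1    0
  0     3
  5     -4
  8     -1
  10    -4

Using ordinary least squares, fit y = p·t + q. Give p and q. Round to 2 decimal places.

p = -0.42, q = 0.56

Normal-equation sums: Σt·t = 194, Σt = 20, Σ1 = 6.
Moment sums: Σt·y = -70, Σy = -5.
Normal equations: [[194, 20]; [20, 6]]·[p, q]ᵀ = [-70, -5]ᵀ.
Eliminating q: 6·(row 1) − 20·(row 2) gives 764·p = 6·(-70) − 20·(-5) = -320, so p = -80/191.
Then q = ((-5) − 20·(-80/191))/6 = 215/382.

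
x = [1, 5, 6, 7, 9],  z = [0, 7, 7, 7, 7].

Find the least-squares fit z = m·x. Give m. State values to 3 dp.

m = 0.984

Entries of AᵀA: Σx·x = 192.
Right-hand side: Σx·z = 189.
AᵀA·[m]ᵀ = Aᵀz becomes [[192]]·[m]ᵀ = [189]ᵀ.
m = 189/192 = 0.984375.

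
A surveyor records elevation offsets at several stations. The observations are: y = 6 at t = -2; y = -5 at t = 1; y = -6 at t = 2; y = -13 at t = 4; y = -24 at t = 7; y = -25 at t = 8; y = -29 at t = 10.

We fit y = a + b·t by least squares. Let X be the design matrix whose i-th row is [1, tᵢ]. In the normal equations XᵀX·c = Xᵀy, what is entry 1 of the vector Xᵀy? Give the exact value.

Entry 1 ↔ basis 1, so (Xᵀy)_{1} = Σᵢ yᵢ = (1)·(6) + (1)·(-5) + (1)·(-6) + (1)·(-13) + (1)·(-24) + (1)·(-25) + (1)·(-29) = -96.

-96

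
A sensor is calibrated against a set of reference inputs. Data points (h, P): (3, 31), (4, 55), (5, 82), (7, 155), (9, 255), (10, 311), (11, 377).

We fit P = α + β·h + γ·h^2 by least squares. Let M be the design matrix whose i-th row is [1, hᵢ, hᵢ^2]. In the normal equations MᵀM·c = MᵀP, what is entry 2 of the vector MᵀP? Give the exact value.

Entry 2 ↔ basis h, so (MᵀP)_{2} = Σᵢ (h)·Pᵢ = (3)·(31) + (4)·(55) + (5)·(82) + (7)·(155) + (9)·(255) + (10)·(311) + (11)·(377) = 11360.

11360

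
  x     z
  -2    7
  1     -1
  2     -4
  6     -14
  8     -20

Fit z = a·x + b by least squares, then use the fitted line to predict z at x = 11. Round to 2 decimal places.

ẑ = -27.78

The normal system MᵀM·[a, b]ᵀ = Mᵀz is [[109, 15]; [15, 5]]·[a, b]ᵀ = [-267, -32]ᵀ.
det = 109·5 − 15² = 320.
a = ((-267)·5 − 15·(-32))/320 = -171/64; b = (109·(-32) − 15·(-267))/320 = 517/320.
At x = 11: ẑ = (-171/64)·(11) + (517/320)·(1) = -1111/40.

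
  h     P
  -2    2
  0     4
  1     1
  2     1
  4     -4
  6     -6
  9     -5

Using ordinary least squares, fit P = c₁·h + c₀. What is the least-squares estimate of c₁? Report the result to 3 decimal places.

Forming MᵀM = [[142, 20]; [20, 7]] and MᵀP = [-98, -7]ᵀ gives MᵀM·[c₁, c₀]ᵀ = MᵀP.
det = 142·7 − 20² = 594.
c₁ = ((-98)·7 − 20·(-7))/594 = -91/99; c₀ = (142·(-7) − 20·(-98))/594 = 161/99.

c₁ = -0.919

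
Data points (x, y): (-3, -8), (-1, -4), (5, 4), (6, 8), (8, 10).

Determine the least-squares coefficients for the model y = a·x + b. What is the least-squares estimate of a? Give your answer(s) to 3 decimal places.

From the data, Σx·x = 135, Σx = 15, Σ1 = 5.
Right-hand side: Σx·y = 176, Σy = 10.
AᵀA·[a, b]ᵀ = Aᵀy becomes [[135, 15]; [15, 5]]·[a, b]ᵀ = [176, 10]ᵀ.
Δ = 135·5 − 15² = 450.
a = (176·5 − 15·10)/450 = 73/45; b = (135·10 − 15·176)/450 = -43/15.

a = 1.622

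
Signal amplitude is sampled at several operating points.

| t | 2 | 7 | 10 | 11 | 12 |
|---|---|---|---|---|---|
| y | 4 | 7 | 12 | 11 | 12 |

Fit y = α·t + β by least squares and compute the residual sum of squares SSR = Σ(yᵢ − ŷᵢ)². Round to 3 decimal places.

SSR = 3.387

With design matrix A, AᵀA = [[418, 42]; [42, 5]] and Aᵀy = [442, 46]ᵀ.
Eliminating β: 5·(row 1) − 42·(row 2) gives 326·α = 5·442 − 42·46 = 278, so α = 139/163.
Then β = (46 − 42·(139/163))/5 = 332/163.
Residuals: 42/163, -164/163, 234/163, -68/163, -44/163; SSR = 552/163.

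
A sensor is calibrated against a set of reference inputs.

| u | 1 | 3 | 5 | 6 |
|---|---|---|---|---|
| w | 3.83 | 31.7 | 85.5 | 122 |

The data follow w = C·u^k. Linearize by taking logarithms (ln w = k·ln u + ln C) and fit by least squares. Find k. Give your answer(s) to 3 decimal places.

Linearized form: ln w = k·ln u + ln C. From the 4 transformed points,
Over the data: Σln u = 4.4998, Σ(ln u)² = 7.0076, Σln w = 14.0517, Σln u·ln w = 19.5644.
Normal system: [[7.0076, 4.4998]; [4.4998, 4]]·[k, ln C]ᵀ = [19.5644, 14.0517]ᵀ.
Δ = 7.0076·4 − (4.4998)² = 7.7823; k = (19.5644·4 − 4.4998·14.0517)/7.7823 = 1.93100, ln C = (7.0076·14.0517 − 4.4998·19.5644)/7.7823 = 1.34064.

k = 1.931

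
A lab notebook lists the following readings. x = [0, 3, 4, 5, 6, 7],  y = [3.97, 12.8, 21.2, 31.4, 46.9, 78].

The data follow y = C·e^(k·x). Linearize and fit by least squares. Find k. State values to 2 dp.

k = 0.42

Taking logs, ln y = k·x + ln C, so regress ln y on x.
Σx = 25.0000, Σ(x)² = 135.0000, Σln y = 18.6337, Σx·ln y = 90.6834.
Normal system: [[135.0000, 25.0000]; [25.0000, 6]]·[k, ln C]ᵀ = [90.6834, 18.6337]ᵀ.
Solving (det = 185.0000): k = 0.42301, ln C = 1.34308.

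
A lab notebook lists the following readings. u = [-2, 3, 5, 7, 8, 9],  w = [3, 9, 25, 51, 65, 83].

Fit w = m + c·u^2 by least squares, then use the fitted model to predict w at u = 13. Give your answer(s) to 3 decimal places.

Setting ∂/∂m … = 0 gives: 6·m + 232·c = 236;  232·m + 13780·c = 14100.
Δ = 6·13780 − 232² = 28856.
m = (236·13780 − 232·14100)/28856 = -2390/3607; c = (6·14100 − 232·236)/28856 = 3731/3607.
At u = 13: ŵ = (-2390/3607)·(1) + (3731/3607)·(169) = 628149/3607.

ŵ = 174.147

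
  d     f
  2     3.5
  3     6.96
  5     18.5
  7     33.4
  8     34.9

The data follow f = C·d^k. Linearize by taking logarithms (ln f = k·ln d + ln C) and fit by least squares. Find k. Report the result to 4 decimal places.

k = 1.7282

Taking logs, ln f = k·ln d + ln C, so regress ln f on ln d.
Sums: Σln d = 7.4265, Σ(ln d)² = 12.3883, Σln f = 13.1718, Σln d·ln f = 21.9103.
Normal system: [[12.3883, 7.4265]; [7.4265, 5]]·[k, ln C]ᵀ = [21.9103, 13.1718]ᵀ.
Solving (det = 6.7880): k = 1.72819, ln C = 0.06745.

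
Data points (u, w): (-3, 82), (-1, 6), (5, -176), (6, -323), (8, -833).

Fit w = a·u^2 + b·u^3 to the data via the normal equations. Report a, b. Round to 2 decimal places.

Compute the Gram sums: Σu^2·u^2 = 6099, Σu^2·u^3 = 43425, Σu^3·u^3 = 325155.
Moment sums: Σu^2·w = -68596, Σu^3·w = -520484.
det = 6099·325155 − 43425² = 97389720.
a = ((-68596)·325155 − 43425·(-520484))/97389720 = 2480711/811581; b = (6099·(-520484) − 43425·(-68596))/97389720 = -8152109/4057905.

a = 3.06, b = -2.01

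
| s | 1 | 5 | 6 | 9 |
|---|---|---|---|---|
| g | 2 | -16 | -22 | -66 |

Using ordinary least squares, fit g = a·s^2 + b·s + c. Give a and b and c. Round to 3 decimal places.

MᵀM·[a, b, c]ᵀ = Mᵀg reads: 8483·a + 1071·b + 143·c = -6536;  1071·a + 143·b + 21·c = -804;  143·a + 21·b + 4·c = -102.
(Σs^2·s^2 = 8483, Σs^2·s = 1071, Σs^2 = 143, Σs·s = 143, Σs = 21, Σ1 = 4, Σs^2·g = -6536, Σs·g = -804, Σg = -102.)
Inverting the 3×3 Gram matrix, [a, b, c]ᵀ = [-2161/1958, 5079/1958, 331/979]ᵀ.

a = -1.104, b = 2.594, c = 0.338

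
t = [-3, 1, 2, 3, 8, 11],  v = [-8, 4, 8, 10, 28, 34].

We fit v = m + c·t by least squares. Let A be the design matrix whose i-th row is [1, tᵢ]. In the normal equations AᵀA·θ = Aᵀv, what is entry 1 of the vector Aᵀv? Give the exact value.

76

Entry 1 ↔ basis 1, so (Aᵀv)_{1} = Σᵢ vᵢ = (1)·(-8) + (1)·(4) + (1)·(8) + (1)·(10) + (1)·(28) + (1)·(34) = 76.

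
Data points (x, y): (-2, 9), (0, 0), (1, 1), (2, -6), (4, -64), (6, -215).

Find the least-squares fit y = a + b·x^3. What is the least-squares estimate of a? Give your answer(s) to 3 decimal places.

a = 1.068

From the data, Σ1 = 6, Σx^3 = 281, Σx^3·x^3 = 50881.
For Mᵀy: Σy = -275, Σx^3·y = -50655.
MᵀM·[a, b]ᵀ = Mᵀy becomes [[6, 281]; [281, 50881]]·[a, b]ᵀ = [-275, -50655]ᵀ.
Eliminating b: 50881·(row 1) − 281·(row 2) gives 226325·a = 50881·(-275) − 281·(-50655) = 241780, so a = 4396/4115.
Then b = ((-50655) − 281·(4396/4115))/50881 = -4121/4115.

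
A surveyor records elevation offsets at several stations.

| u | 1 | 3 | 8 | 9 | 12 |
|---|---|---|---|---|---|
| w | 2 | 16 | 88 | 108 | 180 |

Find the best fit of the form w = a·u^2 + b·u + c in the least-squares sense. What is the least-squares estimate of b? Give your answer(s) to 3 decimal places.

From the data, Σu^2·u^2 = 31475, Σu^2·u = 2997, Σu^2 = 299, Σu·u = 299, Σu = 33, Σ1 = 5.
For Aᵀw: Σu^2·w = 40446, Σu·w = 3886, Σw = 394.
Normal equations: [[31475, 2997, 299]; [2997, 299, 33]; [299, 33, 5]]·[a, b, c]ᵀ = [40446, 3886, 394]ᵀ.
Inverting the 3×3 Gram matrix, [a, b, c]ᵀ = [34441/35088, 40457/11696, -47843/17544]ᵀ.

b = 3.459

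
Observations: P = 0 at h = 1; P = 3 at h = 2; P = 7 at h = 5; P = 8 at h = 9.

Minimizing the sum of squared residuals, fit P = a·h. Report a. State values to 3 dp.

Entries of AᵀA: Σh·h = 111.
For AᵀP: Σh·P = 113.
Hence a = 113 / 111 ≈ 1.01802.

a = 1.018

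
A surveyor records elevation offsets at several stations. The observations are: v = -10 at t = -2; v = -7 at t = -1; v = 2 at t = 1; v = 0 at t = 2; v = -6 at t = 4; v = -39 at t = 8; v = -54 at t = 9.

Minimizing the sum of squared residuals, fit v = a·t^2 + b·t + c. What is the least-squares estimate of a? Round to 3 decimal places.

With design matrix A, AᵀA = [[10947, 1305, 171]; [1305, 171, 21]; [171, 21, 7]] and Aᵀv = [-7011, -793, -114]ᵀ.
Solving the 3×3 system (Gaussian elimination) gives a = -1135/1188, b = 917/324, c = -427/297.

a = -0.955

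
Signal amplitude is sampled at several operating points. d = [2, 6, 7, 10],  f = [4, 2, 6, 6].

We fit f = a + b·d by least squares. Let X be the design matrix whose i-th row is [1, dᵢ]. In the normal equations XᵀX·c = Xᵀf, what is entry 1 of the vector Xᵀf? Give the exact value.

Entry 1 ↔ basis 1, so (Xᵀf)_{1} = Σᵢ fᵢ = (1)·(4) + (1)·(2) + (1)·(6) + (1)·(6) = 18.

18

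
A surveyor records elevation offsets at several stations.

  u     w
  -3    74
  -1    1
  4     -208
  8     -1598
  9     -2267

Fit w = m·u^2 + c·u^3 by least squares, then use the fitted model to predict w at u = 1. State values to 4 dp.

Sums needed: Σu^2·u^2 = 10995, Σu^2·u^3 = 92597, Σu^3·u^3 = 798411.
Moment sums: Σu^2·w = -288560, Σu^3·w = -2486130.
Δ = 10995·798411 − 92597² = 204324536.
m = ((-288560)·798411 − 92597·(-2486130))/204324536 = -90649275/102162268; c = (10995·(-2486130) − 92597·(-288560))/204324536 = -307604515/102162268.
At u = 1: ŵ = (-90649275/102162268)·(1) + (-307604515/102162268)·(1) = -199126895/51081134.

ŵ = -3.8982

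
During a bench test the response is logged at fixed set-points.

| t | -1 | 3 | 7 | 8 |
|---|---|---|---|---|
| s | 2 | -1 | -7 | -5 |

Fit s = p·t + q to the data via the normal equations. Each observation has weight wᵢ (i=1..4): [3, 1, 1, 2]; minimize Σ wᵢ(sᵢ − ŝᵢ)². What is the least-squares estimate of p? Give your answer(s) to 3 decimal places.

p = -0.869

Entries of AᵀWA: Σwᵢ·t·t = 189, Σwᵢ·t = 23, Σwᵢ·1 = 7.
Moment sums: Σwᵢ·t·s = -138, Σwᵢ·s = -12.
So AᵀWA·[p, q]ᵀ = AᵀWs: [[189, 23]; [23, 7]]·[p, q]ᵀ = [-138, -12]ᵀ.
Δ = 189·7 − 23² = 794.
p = ((-138)·7 − 23·(-12))/794 = -345/397; q = (189·(-12) − 23·(-138))/794 = 453/397.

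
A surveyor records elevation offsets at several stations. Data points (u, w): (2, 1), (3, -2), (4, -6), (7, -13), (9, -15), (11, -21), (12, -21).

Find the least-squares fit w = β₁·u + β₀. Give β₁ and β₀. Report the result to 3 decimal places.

The normal equations are: 424·β₁ + 48·β₀ = -737;  48·β₁ + 7·β₀ = -77.
(Σu·u = 424, Σu = 48, Σ1 = 7, Σu·w = -737, Σw = -77.)
Determinant 424·7 − 48² = 664.
β₁ = ((-737)·7 − 48·(-77))/664 = -1463/664; β₀ = (424·(-77) − 48·(-737))/664 = 341/83.

β₁ = -2.203, β₀ = 4.108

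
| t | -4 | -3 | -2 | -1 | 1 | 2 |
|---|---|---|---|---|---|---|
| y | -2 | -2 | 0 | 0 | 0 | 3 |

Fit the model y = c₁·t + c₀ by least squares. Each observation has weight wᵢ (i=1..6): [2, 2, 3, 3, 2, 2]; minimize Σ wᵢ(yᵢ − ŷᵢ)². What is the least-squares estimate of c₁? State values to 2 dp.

c₁ = 0.69

With design matrix M, MᵀWM = [[75, -17]; [-17, 14]] and MᵀWy = [40, -2]ᵀ.
Eliminating c₀: 14·(row 1) − (-17)·(row 2) gives 761·c₁ = 14·40 − (-17)·(-2) = 526, so c₁ = 526/761.
Then c₀ = ((-2) − (-17)·(526/761))/14 = 530/761.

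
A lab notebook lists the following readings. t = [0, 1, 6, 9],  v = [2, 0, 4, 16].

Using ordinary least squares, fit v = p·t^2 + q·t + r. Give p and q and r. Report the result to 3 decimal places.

p = 0.410, q = -2.121, r = 1.877

AᵀA·[p, q, r]ᵀ = Aᵀv reads: 7858·p + 946·q + 118·r = 1440;  946·p + 118·q + 16·r = 168;  118·p + 16·q + 4·r = 22.
Inverting the 3×3 Gram matrix, [p, q, r]ᵀ = [799/1947, -4129/1947, 1218/649]ᵀ.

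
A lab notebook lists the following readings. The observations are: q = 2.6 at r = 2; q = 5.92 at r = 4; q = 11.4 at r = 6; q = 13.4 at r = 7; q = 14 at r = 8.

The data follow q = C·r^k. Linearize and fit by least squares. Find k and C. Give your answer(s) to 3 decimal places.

Linearized form: ln q = k·ln r + ln C. From the 5 transformed points,
AᵀA = [[13.7233, 7.8966]; [7.8966, 5]], rhs = [18.0260, 10.4018]ᵀ  (here Σln r = 7.8966, Σ(ln r)² = 13.7233, Σln q = 10.4018, Σln r·ln q = 18.0260).
Slope k = (n·Σln r·ln q − Σln r·Σln q)/(n·Σ(ln r)² − (Σln r)²) = (5·18.0260 − 7.8966·10.4018)/6.2610 = 1.27641; ln C = (Σln q − k·Σln r)/n = 0.06450, so C = exp(0.06450) = 1.06663.

k = 1.276, C = 1.067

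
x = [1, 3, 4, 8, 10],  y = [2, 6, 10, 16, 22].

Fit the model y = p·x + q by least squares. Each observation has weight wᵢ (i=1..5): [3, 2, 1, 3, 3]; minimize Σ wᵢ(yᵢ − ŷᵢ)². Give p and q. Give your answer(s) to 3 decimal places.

p = 2.151, q = -0.174

Entries of AᵀWA: Σwᵢ·x·x = 529, Σwᵢ·x = 67, Σwᵢ·1 = 12.
Right-hand side: Σwᵢ·x·y = 1126, Σwᵢ·y = 142.
Determinant 529·12 − 67² = 1859.
p = (1126·12 − 67·142)/1859 = 3998/1859; q = (529·142 − 67·1126)/1859 = -324/1859.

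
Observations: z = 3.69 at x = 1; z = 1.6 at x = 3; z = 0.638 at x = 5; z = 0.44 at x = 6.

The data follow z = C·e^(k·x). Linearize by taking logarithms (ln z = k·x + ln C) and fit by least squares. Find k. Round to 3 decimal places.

k = -0.431

Taking logs, ln z = k·x + ln C, so regress ln z on x.
Σx = 15.0000, Σ(x)² = 71.0000, Σln z = 0.5052, Σx·ln z = -4.4573.
Equations: 71.0000·k + 15.0000·ln C = -4.4573;  15.0000·k + 4·ln C = 0.5052.
Slope k = (n·Σx·ln z − Σx·Σln z)/(n·Σ(x)² − (Σx)²) = (4·-4.4573 − 15.0000·0.5052)/59.0000 = -0.43064; ln C = (Σln z − k·Σx)/n = 1.74121.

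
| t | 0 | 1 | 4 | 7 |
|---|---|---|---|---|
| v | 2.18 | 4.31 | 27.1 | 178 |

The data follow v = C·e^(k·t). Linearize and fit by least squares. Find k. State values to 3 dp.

Let Y = ln v. Fitting Y = k·t + ln C by least squares:
Over the data: Σt = 12.0000, Σ(t)² = 66.0000, Σln v = 10.7216, Σt·ln v = 50.9316.
Normal system: [[66.0000, 12.0000]; [12.0000, 4]]·[k, ln C]ᵀ = [50.9316, 10.7216]ᵀ.
Δ = 66.0000·4 − (12.0000)² = 120.0000; k = (50.9316·4 − 12.0000·10.7216)/120.0000 = 0.62556, ln C = (66.0000·10.7216 − 12.0000·50.9316)/120.0000 = 0.80371.

k = 0.626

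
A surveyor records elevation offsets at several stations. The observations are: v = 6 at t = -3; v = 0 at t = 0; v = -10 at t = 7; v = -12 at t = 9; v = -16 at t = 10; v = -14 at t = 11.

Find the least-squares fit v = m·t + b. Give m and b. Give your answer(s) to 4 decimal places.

m = -1.4900, b = 0.7769

Sums needed: Σt·t = 360, Σt = 34, Σ1 = 6.
For Mᵀv: Σt·v = -510, Σv = -46.
So MᵀM·[m, b]ᵀ = Mᵀv: [[360, 34]; [34, 6]]·[m, b]ᵀ = [-510, -46]ᵀ.
Eliminating b: 6·(row 1) − 34·(row 2) gives 1004·m = 6·(-510) − 34·(-46) = -1496, so m = -374/251.
Then b = ((-46) − 34·(-374/251))/6 = 195/251.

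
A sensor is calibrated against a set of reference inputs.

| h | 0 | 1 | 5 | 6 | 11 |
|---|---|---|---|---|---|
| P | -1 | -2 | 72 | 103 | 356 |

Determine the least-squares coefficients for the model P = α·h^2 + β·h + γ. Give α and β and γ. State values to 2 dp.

The normal equations are: 16563·α + 1673·β + 183·γ = 48582;  1673·α + 183·β + 23·γ = 4892;  183·α + 23·β + 5·γ = 528.
(Σh^2·h^2 = 16563, Σh^2·h = 1673, Σh^2 = 183, Σh·h = 183, Σh = 23, Σ1 = 5, Σh^2·P = 48582, Σh·P = 4892, ΣP = 528.)
Row-reducing yields α = 52811/17675, β = -4656/17675, γ = -8997/3535.

α = 2.99, β = -0.26, γ = -2.55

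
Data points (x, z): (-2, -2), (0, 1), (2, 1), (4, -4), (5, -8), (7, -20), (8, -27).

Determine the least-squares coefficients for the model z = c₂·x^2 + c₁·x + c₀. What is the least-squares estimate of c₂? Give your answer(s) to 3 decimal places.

c₂ = -0.543

From the data, Σx^2·x^2 = 7410, Σx^2·x = 1044, Σx^2 = 162, Σx·x = 162, Σx = 24, Σ1 = 7.
And Σx^2·z = -2976, Σx·z = -406, Σz = -59.
Row-reducing yields c₂ = -5611/10329, c₁ = 23981/30987, c₀ = 1399/939.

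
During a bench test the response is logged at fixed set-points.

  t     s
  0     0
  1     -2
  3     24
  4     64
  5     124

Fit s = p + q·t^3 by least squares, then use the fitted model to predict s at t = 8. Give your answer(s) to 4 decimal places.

From the data, Σ1 = 5, Σt^3 = 217, Σt^3·t^3 = 20451.
Moment sums: Σs = 210, Σt^3·s = 20242.
Determinant 5·20451 − 217² = 55166.
p = (210·20451 − 217·20242)/55166 = -48902/27583; q = (5·20242 − 217·210)/55166 = 27820/27583.
At t = 8: ŝ = (-48902/27583)·(1) + (27820/27583)·(512) = 14194938/27583.

ŝ = 514.6263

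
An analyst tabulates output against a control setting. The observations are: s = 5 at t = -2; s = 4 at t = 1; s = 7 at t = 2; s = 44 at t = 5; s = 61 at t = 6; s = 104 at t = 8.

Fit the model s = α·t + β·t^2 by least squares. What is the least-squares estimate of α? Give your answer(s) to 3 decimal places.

The normal system MᵀM·[α, β]ᵀ = Mᵀs is [[134, 854]; [854, 6050]]·[α, β]ᵀ = [1426, 10004]ᵀ.
Δ = 134·6050 − 854² = 81384.
α = (1426·6050 − 854·10004)/81384 = 20971/20346; β = (134·10004 − 854·1426)/81384 = 30683/20346.

α = 1.031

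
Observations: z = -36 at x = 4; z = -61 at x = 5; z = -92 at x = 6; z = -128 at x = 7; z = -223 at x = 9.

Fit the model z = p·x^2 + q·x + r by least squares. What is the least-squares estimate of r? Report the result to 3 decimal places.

r = -3.720

Entries of MᵀM: Σx^2·x^2 = 11139, Σx^2·x = 1477, Σx^2 = 207, Σx·x = 207, Σx = 31, Σ1 = 5.
For Mᵀz: Σx^2·z = -29748, Σx·z = -3904, Σz = -540.
So MᵀM·[p, q, r]ᵀ = Mᵀz: [[11139, 1477, 207]; [1477, 207, 31]; [207, 31, 5]]·[p, q, r]ᵀ = [-29748, -3904, -540]ᵀ.
Inverting the 3×3 Gram matrix, [p, q, r]ᵀ = [-2200/679, 3270/679, -2526/679]ᵀ.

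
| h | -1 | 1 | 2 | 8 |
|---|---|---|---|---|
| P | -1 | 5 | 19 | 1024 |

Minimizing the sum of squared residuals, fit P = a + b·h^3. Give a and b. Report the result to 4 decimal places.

With design matrix M, MᵀM = [[4, 520]; [520, 262210]] and MᵀP = [1047, 524446]ᵀ.
Δ = 4·262210 − 520² = 778440.
a = (1047·262210 − 520·524446)/778440 = 14015/5988; b = (4·524446 − 520·1047)/778440 = 14936/7485.

a = 2.3405, b = 1.9955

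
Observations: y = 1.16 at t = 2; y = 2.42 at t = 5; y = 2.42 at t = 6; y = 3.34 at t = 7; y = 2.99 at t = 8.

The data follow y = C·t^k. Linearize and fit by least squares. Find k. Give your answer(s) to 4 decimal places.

Let Y = ln y. Fitting Y = k·ln t + ln C by least squares:
Sums: Σln t = 8.1197, Σ(ln t)² = 14.3918, Σln y = 4.2172, Σln t·ln y = 7.7330.
Normal system: [[14.3918, 8.1197]; [8.1197, 5]]·[k, ln C]ᵀ = [7.7330, 4.2172]ᵀ.
Δ = 14.3918·5 − (8.1197)² = 6.0295; k = (7.7330·5 − 8.1197·4.2172)/6.0295 = 0.73351, ln C = (14.3918·4.2172 − 8.1197·7.7330)/6.0295 = -0.34774.

k = 0.7335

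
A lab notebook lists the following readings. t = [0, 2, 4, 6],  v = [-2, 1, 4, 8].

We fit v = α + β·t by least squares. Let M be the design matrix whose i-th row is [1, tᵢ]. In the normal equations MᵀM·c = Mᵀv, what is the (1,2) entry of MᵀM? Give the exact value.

12

Row 1 ↔ basis 1, column 2 ↔ basis t, so (MᵀM)_{1,2} = Σᵢ t = (1)·(0) + (1)·(2) + (1)·(4) + (1)·(6) = 12.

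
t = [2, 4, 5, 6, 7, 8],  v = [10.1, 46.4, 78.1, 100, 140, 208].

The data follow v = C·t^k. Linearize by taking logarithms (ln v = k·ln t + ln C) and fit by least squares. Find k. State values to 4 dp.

Taking logs, ln v = k·ln t + ln C, so regress ln v on ln t.
Sums: Σln t = 9.5060, Σ(ln t)² = 16.3136, Σln v = 25.3922, Σln t·ln v = 42.9029.
Normal system: [[16.3136, 9.5060]; [9.5060, 6]]·[k, ln C]ᵀ = [42.9029, 25.3922]ᵀ.
Δ = 16.3136·6 − (9.5060)² = 7.5177; k = (42.9029·6 − 9.5060·25.3922)/7.5177 = 2.13358, ln C = (16.3136·25.3922 − 9.5060·42.9029)/7.5177 = 0.85173.

k = 2.1336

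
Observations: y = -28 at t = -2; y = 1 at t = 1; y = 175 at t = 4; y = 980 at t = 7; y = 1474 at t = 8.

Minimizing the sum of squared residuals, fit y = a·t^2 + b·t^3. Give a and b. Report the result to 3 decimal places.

a = -1.139, b = 3.021

Normal-equation sums: Σt^2·t^2 = 6770, Σt^2·t^3 = 50568, Σt^3·t^3 = 383954.
Moment sums: Σt^2·y = 145045, Σt^3·y = 1102253.
Determinant 6770·383954 − 50568² = 42245956.
a = (145045·383954 − 50568·1102253)/42245956 = -24060887/21122978; b = (6770·1102253 − 50568·145045)/42245956 = 63808625/21122978.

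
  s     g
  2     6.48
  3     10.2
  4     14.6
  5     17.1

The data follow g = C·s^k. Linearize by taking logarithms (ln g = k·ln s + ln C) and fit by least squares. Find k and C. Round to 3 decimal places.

k = 1.085, C = 3.091

Linearized form: ln g = k·ln s + ln C. From the 4 transformed points,
Σln s = 4.7875, Σ(ln s)² = 6.1995, Σln g = 9.7112, Σln s·ln g = 12.1327.
Equations: 6.1995·k + 4.7875·ln C = 12.1327;  4.7875·k + 4·ln C = 9.7112.
Δ = 6.1995·4 − (4.7875)² = 1.8779; k = (12.1327·4 − 4.7875·9.7112)/1.8779 = 1.08550, ln C = (6.1995·9.7112 − 4.7875·12.1327)/1.8779 = 1.12860, so C = exp(1.12860) = 3.09132.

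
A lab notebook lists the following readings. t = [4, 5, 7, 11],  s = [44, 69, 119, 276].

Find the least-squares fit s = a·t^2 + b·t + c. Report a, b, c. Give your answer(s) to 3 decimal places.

a = 1.992, b = 3.027, c = 1.490

Compute the Gram sums: Σt^2·t^2 = 17923, Σt^2·t = 1863, Σt^2 = 211, Σt·t = 211, Σt = 27, Σ1 = 4.
For Xᵀs: Σt^2·s = 41656, Σt·s = 4390, Σs = 508.
Solving the 3×3 system (Gaussian elimination) gives a = 247/124, b = 1877/620, c = 231/155.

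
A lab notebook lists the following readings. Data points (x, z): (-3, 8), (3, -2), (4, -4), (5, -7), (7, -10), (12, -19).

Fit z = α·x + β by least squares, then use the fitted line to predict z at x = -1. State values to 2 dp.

ẑ = 4.62

Forming AᵀA = [[252, 28]; [28, 6]] and Aᵀz = [-379, -34]ᵀ gives AᵀA·[α, β]ᵀ = Aᵀz.
Δ = 252·6 − 28² = 728.
α = ((-379)·6 − 28·(-34))/728 = -661/364; β = (252·(-34) − 28·(-379))/728 = 73/26.
At x = -1: ẑ = (-661/364)·(-1) + (73/26)·(1) = 1683/364.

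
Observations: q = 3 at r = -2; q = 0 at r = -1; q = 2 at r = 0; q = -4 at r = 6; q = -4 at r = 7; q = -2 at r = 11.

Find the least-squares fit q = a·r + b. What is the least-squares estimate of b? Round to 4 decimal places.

With design matrix M, MᵀM = [[211, 21]; [21, 6]] and Mᵀq = [-80, -5]ᵀ.
det = 211·6 − 21² = 825.
a = ((-80)·6 − 21·(-5))/825 = -5/11; b = (211·(-5) − 21·(-80))/825 = 25/33.

b = 0.7576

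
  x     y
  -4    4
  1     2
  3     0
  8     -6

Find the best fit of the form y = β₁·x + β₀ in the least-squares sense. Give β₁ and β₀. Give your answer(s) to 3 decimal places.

β₁ = -0.838, β₀ = 1.676

The normal system MᵀM·[β₁, β₀]ᵀ = Mᵀy is [[90, 8]; [8, 4]]·[β₁, β₀]ᵀ = [-62, 0]ᵀ.
det = 90·4 − 8² = 296.
β₁ = ((-62)·4 − 8·0)/296 = -31/37; β₀ = (90·0 − 8·(-62))/296 = 62/37.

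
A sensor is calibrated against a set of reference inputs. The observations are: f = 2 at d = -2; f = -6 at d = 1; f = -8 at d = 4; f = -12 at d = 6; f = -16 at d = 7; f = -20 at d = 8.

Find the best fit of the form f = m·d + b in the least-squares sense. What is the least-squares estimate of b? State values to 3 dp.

From the data, Σd·d = 170, Σd = 24, Σ1 = 6.
Moment sums: Σd·f = -386, Σf = -60.
So XᵀX·[m, b]ᵀ = Xᵀf: [[170, 24]; [24, 6]]·[m, b]ᵀ = [-386, -60]ᵀ.
Δ = 170·6 − 24² = 444.
m = ((-386)·6 − 24·(-60))/444 = -73/37; b = (170·(-60) − 24·(-386))/444 = -78/37.

b = -2.108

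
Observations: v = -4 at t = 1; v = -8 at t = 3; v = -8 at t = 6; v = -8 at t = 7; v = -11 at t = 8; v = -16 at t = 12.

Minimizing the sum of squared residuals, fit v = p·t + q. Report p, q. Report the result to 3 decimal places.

p = -0.973, q = -3.165

Setting ∂/∂p … = 0 gives: 303·p + 37·q = -412;  37·p + 6·q = -55.
(Σt·t = 303, Σt = 37, Σ1 = 6, Σt·v = -412, Σv = -55.)
det = 303·6 − 37² = 449.
p = ((-412)·6 − 37·(-55))/449 = -437/449; q = (303·(-55) − 37·(-412))/449 = -1421/449.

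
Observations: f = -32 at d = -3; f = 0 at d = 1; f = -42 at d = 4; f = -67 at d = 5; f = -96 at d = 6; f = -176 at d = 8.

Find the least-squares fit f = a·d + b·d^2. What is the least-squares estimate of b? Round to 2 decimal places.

The normal system MᵀM·[a, b]ᵀ = Mᵀf is [[151, 891]; [891, 6355]]·[a, b]ᵀ = [-2391, -17355]ᵀ.
Eliminating b: 6355·(row 1) − 891·(row 2) gives 165724·a = 6355·(-2391) − 891·(-17355) = 268500, so a = 67125/41431.
Then b = ((-17355) − 891·(67125/41431))/6355 = -122556/41431.

b = -2.96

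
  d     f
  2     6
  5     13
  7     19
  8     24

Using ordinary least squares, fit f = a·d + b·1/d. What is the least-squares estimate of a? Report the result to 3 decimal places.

Entries of XᵀX: Σd·d = 142, Σd·1/d = 4, Σ1/d·1/d = 25561/78400.
And Σd·f = 402, Σ1/d·f = 396/35.
XᵀX·[a, b]ᵀ = Xᵀf becomes [[142, 4]; [4, 25561/78400]]·[a, b]ᵀ = [402, 396/35]ᵀ.
Δ = 142·(25561/78400) − 4² = 1187631/39200.
a = (402·(25561/78400) − 4·(396/35))/(1187631/39200) = 1121227/395877; b = (142·(396/35) − 4·402)/(1187631/39200) = -17920/395877.

a = 2.832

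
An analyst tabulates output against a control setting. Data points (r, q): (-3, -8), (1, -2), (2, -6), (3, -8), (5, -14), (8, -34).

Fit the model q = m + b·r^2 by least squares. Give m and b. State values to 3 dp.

The normal equations are: 6·m + 112·b = -72;  112·m + 4900·b = -2696.
Eliminating b: 4900·(row 1) − 112·(row 2) gives 16856·m = 4900·(-72) − 112·(-2696) = -50848, so m = -908/301.
Then b = ((-2696) − 112·(-908/301))/4900 = -1014/2107.

m = -3.017, b = -0.481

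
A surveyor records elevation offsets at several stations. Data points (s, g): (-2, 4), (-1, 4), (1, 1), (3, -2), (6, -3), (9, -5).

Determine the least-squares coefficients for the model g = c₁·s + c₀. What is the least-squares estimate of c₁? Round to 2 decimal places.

c₁ = -0.87

Normal-equation sums: Σs·s = 132, Σs = 16, Σ1 = 6.
And Σs·g = -80, Σg = -1.
Normal equations: [[132, 16]; [16, 6]]·[c₁, c₀]ᵀ = [-80, -1]ᵀ.
Determinant 132·6 − 16² = 536.
c₁ = ((-80)·6 − 16·(-1))/536 = -58/67; c₀ = (132·(-1) − 16·(-80))/536 = 287/134.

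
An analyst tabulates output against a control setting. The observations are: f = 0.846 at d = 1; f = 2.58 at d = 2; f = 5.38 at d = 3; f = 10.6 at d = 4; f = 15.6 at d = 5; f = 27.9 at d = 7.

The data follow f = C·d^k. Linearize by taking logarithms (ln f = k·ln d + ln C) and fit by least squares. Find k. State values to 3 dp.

With ln fᵢ as the transformed response and ln dᵢ as the regressor:
Σln d = 6.7334, Σ(ln d)² = 9.9861, Σln f = 10.9000, Σln d·ln f = 16.6772.
Normal system: [[9.9861, 6.7334]; [6.7334, 6]]·[k, ln C]ᵀ = [16.6772, 10.9000]ᵀ.
Slope k = (n·Σln d·ln f − Σln d·Σln f)/(n·Σ(ln d)² − (Σln d)²) = (6·16.6772 − 6.7334·10.9000)/14.5777 = 1.82944; ln C = (Σln f − k·Σln d)/n = -0.23640.

k = 1.829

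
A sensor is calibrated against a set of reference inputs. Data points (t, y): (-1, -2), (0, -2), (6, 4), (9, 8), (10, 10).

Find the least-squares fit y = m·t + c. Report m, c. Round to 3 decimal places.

m = 1.086, c = -1.611

The normal system XᵀX·[m, c]ᵀ = Xᵀy is [[218, 24]; [24, 5]]·[m, c]ᵀ = [198, 18]ᵀ.
Determinant 218·5 − 24² = 514.
m = (198·5 − 24·18)/514 = 279/257; c = (218·18 − 24·198)/514 = -414/257.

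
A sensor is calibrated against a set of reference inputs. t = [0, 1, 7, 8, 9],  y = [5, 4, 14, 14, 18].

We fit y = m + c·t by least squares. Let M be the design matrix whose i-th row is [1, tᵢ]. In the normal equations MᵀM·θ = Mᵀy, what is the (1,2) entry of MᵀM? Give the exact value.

25

Row 1 ↔ basis 1, column 2 ↔ basis t, so (MᵀM)_{1,2} = Σᵢ t = (1)·(0) + (1)·(1) + (1)·(7) + (1)·(8) + (1)·(9) = 25.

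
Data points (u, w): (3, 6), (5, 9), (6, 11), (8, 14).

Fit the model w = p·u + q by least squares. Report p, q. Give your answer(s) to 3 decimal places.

Entries of AᵀA: Σu·u = 134, Σu = 22, Σ1 = 4.
Moment sums: Σu·w = 241, Σw = 40.
AᵀA·[p, q]ᵀ = Aᵀw becomes [[134, 22]; [22, 4]]·[p, q]ᵀ = [241, 40]ᵀ.
Determinant 134·4 − 22² = 52.
p = (241·4 − 22·40)/52 = 21/13; q = (134·40 − 22·241)/52 = 29/26.

p = 1.615, q = 1.115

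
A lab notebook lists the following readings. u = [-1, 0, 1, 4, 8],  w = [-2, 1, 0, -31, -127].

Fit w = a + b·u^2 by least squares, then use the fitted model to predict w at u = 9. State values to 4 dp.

ŵ = -161.0000

Normal-equation sums: Σ1 = 5, Σu^2 = 82, Σu^2·u^2 = 4354.
Moment sums: Σw = -159, Σu^2·w = -8626.
So XᵀX·[a, b]ᵀ = Xᵀw: [[5, 82]; [82, 4354]]·[a, b]ᵀ = [-159, -8626]ᵀ.
det = 5·4354 − 82² = 15046.
a = ((-159)·4354 − 82·(-8626))/15046 = 1; b = (5·(-8626) − 82·(-159))/15046 = -2.
At u = 9: ŵ = (1)·(1) + (-2)·(81) = -161.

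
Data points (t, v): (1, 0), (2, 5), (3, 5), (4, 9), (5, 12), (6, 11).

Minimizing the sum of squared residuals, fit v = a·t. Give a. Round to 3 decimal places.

Compute the Gram sums: Σt·t = 91.
For Aᵀv: Σt·v = 187.
Hence a = 187 / 91 ≈ 2.05495.

a = 2.055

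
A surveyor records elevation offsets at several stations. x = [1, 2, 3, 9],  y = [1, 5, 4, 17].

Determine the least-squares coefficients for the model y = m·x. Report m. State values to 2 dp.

The normal equations are: 95·m = 176.
Hence m = 176 / 95 ≈ 1.85263.

m = 1.85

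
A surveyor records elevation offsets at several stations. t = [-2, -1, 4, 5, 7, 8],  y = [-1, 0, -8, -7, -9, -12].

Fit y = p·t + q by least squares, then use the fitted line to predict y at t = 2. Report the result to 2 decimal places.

ŷ = -4.51

Compute the Gram sums: Σt·t = 159, Σt = 21, Σ1 = 6.
And Σt·y = -224, Σy = -37.
So MᵀM·[p, q]ᵀ = Mᵀy: [[159, 21]; [21, 6]]·[p, q]ᵀ = [-224, -37]ᵀ.
Determinant 159·6 − 21² = 513.
p = ((-224)·6 − 21·(-37))/513 = -21/19; q = (159·(-37) − 21·(-224))/513 = -131/57.
At t = 2: ŷ = (-21/19)·(2) + (-131/57)·(1) = -257/57.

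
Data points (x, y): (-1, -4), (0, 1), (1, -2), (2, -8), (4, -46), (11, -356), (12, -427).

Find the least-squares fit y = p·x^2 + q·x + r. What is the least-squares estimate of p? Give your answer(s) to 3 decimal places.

p = -3.040

Setting ∂/∂p … = 0 gives: 35651·p + 3131·q + 287·r = -105338;  3131·p + 287·q + 29·r = -9238;  287·p + 29·q + 7·r = -842.
Inverting the 3×3 Gram matrix, [p, q, r]ᵀ = [-1137868/374241, 49624/53463, 65882/124747]ᵀ.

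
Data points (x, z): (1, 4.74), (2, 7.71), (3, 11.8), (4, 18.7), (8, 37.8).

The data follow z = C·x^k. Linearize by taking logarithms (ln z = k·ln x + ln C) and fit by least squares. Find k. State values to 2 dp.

Let Y = ln z. Fitting Y = k·ln x + ln C by least squares:
XᵀX = [[7.9333, 5.2575]; [5.2575, 5]], rhs = [15.7402, 12.6275]ᵀ  (here Σln x = 5.2575, Σ(ln x)² = 7.9333, Σln z = 12.6275, Σln x·ln z = 15.7402).
Solving (det = 12.0252): k = 1.02386, ln C = 1.44891.

k = 1.02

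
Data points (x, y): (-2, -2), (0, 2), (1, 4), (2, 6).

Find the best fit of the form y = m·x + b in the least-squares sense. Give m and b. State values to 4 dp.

m = 2.0000, b = 2.0000

From the data, Σx·x = 9, Σx = 1, Σ1 = 4.
And Σx·y = 20, Σy = 10.
Normal equations: [[9, 1]; [1, 4]]·[m, b]ᵀ = [20, 10]ᵀ.
Eliminating b: 4·(row 1) − 1·(row 2) gives 35·m = 4·20 − 1·10 = 70, so m = 2.
Then b = (10 − 1·2)/4 = 2.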